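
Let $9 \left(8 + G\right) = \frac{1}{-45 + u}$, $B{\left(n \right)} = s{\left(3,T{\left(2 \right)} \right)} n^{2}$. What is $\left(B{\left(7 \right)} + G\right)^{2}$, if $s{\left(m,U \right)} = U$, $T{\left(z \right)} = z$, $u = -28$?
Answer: $\frac{3496238641}{431649} \approx 8099.7$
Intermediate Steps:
$B{\left(n \right)} = 2 n^{2}$
$G = - \frac{5257}{657}$ ($G = -8 + \frac{1}{9 \left(-45 - 28\right)} = -8 + \frac{1}{9 \left(-73\right)} = -8 + \frac{1}{9} \left(- \frac{1}{73}\right) = -8 - \frac{1}{657} = - \frac{5257}{657} \approx -8.0015$)
$\left(B{\left(7 \right)} + G\right)^{2} = \left(2 \cdot 7^{2} - \frac{5257}{657}\right)^{2} = \left(2 \cdot 49 - \frac{5257}{657}\right)^{2} = \left(98 - \frac{5257}{657}\right)^{2} = \left(\frac{59129}{657}\right)^{2} = \frac{3496238641}{431649}$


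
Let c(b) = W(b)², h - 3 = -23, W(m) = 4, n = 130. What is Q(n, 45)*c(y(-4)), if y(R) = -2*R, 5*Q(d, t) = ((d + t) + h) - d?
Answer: 80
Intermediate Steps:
h = -20 (h = 3 - 23 = -20)
Q(d, t) = -4 + t/5 (Q(d, t) = (((d + t) - 20) - d)/5 = ((-20 + d + t) - d)/5 = (-20 + t)/5 = -4 + t/5)
c(b) = 16 (c(b) = 4² = 16)
Q(n, 45)*c(y(-4)) = (-4 + (⅕)*45)*16 = (-4 + 9)*16 = 5*16 = 80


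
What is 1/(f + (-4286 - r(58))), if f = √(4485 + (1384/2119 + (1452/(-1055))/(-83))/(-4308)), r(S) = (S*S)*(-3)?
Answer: 580128561784785/3367778293913054516 - √44777193006485700904832715/3367778293913054516 ≈ 0.00017027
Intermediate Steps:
r(S) = -3*S² (r(S) = S²*(-3) = -3*S²)
f = 2*√44777193006485700904832715/199837603095 (f = √(4485 + (1384*(1/2119) + (1452*(-1/1055))*(-1/83))*(-1/4308)) = √(4485 + (1384/2119 - 1452/1055*(-1/83))*(-1/4308)) = √(4485 + (1384/2119 + 1452/87565)*(-1/4308)) = √(4485 + (124266748/185550235)*(-1/4308)) = √(4485 - 31066687/199837603095) = √(896271618814388/199837603095) = 2*√44777193006485700904832715/199837603095 ≈ 66.970)
1/(f + (-4286 - r(58))) = 1/(2*√44777193006485700904832715/199837603095 + (-4286 - (-3)*58²)) = 1/(2*√44777193006485700904832715/199837603095 + (-4286 - (-3)*3364)) = 1/(2*√44777193006485700904832715/199837603095 + (-4286 - 1*(-10092))) = 1/(2*√44777193006485700904832715/199837603095 + (-4286 + 10092)) = 1/(2*√44777193006485700904832715/199837603095 + 5806) = 1/(5806 + 2*√44777193006485700904832715/199837603095)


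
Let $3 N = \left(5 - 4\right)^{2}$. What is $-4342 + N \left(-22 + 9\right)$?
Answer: $- \frac{13039}{3} \approx -4346.3$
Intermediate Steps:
$N = \frac{1}{3}$ ($N = \frac{\left(5 - 4\right)^{2}}{3} = \frac{1^{2}}{3} = \frac{1}{3} \cdot 1 = \frac{1}{3} \approx 0.33333$)
$-4342 + N \left(-22 + 9\right) = -4342 + \frac{-22 + 9}{3} = -4342 + \frac{1}{3} \left(-13\right) = -4342 - \frac{13}{3} = - \frac{13039}{3}$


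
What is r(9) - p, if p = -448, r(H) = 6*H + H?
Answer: 511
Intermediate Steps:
r(H) = 7*H
r(9) - p = 7*9 - 1*(-448) = 63 + 448 = 511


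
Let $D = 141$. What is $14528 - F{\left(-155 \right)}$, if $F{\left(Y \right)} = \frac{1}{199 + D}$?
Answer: $\frac{4939519}{340} \approx 14528.0$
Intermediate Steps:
$F{\left(Y \right)} = \frac{1}{340}$ ($F{\left(Y \right)} = \frac{1}{199 + 141} = \frac{1}{340}$)
$14528 - F{\left(-155 \right)} = 14528 - \frac{1}{340} = \frac{4939519}{340}$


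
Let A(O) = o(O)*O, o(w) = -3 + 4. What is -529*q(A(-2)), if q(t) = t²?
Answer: -2116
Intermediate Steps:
o(w) = 1
A(O) = O (A(O) = 1*O = O)
-529*q(A(-2)) = -529*(-2)² = -529*4 = -2116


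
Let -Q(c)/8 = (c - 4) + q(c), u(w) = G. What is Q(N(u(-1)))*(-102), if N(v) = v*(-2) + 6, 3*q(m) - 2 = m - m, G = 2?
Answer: -1088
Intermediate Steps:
u(w) = 2
q(m) = ⅔ (q(m) = ⅔ + (m - m)/3 = ⅔ + (⅓)*0 = ⅔ + 0 = ⅔)
N(v) = 6 - 2*v (N(v) = -2*v + 6 = 6 - 2*v)
Q(c) = 80/3 - 8*c (Q(c) = -8*((c - 4) + ⅔) = -8*((-4 + c) + ⅔) = -8*(-10/3 + c) = 80/3 - 8*c)
Q(N(u(-1)))*(-102) = (80/3 - 8*(6 - 2*2))*(-102) = (80/3 - 8*(6 - 4))*(-102) = (80/3 - 8*2)*(-102) = (80/3 - 16)*(-102) = (32/3)*(-102) = -1088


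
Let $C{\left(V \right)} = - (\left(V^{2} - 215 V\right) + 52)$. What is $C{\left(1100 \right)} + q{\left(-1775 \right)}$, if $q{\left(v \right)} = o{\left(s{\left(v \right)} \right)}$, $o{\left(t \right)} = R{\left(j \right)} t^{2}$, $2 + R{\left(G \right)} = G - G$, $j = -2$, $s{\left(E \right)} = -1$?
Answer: $-973554$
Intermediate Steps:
$R{\left(G \right)} = -2$ ($R{\left(G \right)} = -2 + \left(G - G\right) = -2 + 0 = -2$)
$o{\left(t \right)} = - 2 t^{2}$
$q{\left(v \right)} = -2$ ($q{\left(v \right)} = - 2 \left(-1\right)^{2} = \left(-2\right) 1 = -2$)
$C{\left(V \right)} = -52 - V^{2} + 215 V$ ($C{\left(V \right)} = - (52 + V^{2} - 215 V) = -52 - V^{2} + 215 V$)
$C{\left(1100 \right)} + q{\left(-1775 \right)} = \left(-52 - 1100^{2} + 215 \cdot 1100\right) - 2 = \left(-52 - 1210000 + 236500\right) - 2 = -973552 - 2 = -973554$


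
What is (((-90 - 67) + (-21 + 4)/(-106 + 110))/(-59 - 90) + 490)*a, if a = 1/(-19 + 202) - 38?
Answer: -2035038805/109068 ≈ -18658.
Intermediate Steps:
a = -6953/183 (a = 1/183 - 38 = -6953/183 ≈ -37.995)
(((-90 - 67) + (-21 + 4)/(-106 + 110))/(-59 - 90) + 490)*a = (((-90 - 67) + (-21 + 4)/(-106 + 110))/(-59 - 90) + 490)*(-6953/183) = ((-157 - 17/4)/(-149) + 490)*(-6953/183) = ((-157 - 17*¼)*(-1/149) + 490)*(-6953/183) = ((-157 - 17/4)*(-1/149) + 490)*(-6953/183) = (-645/4*(-1/149) + 490)*(-6953/183) = (645/596 + 490)*(-6953/183) = (292685/596)*(-6953/183) = -2035038805/109068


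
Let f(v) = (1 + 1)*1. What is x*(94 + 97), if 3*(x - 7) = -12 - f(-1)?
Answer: 1337/3 ≈ 445.67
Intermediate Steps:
f(v) = 2 (f(v) = 2*1 = 2)
x = 7/3 (x = 7 + (-12 - 1*2)/3 = 7 + (-12 - 2)/3 = 7 + (1/3)*(-14) = 7 - 14/3 = 7/3 ≈ 2.3333)
x*(94 + 97) = 7*(94 + 97)/3 = (7/3)*191 = 1337/3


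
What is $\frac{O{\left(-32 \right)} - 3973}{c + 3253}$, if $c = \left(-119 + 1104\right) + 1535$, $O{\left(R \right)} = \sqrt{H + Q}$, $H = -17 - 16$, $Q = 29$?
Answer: $- \frac{3973}{5773} + \frac{2 i}{5773} \approx -0.6882 + 0.00034644 i$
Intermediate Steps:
$H = -33$ ($H = -17 - 16 = -33$)
$O{\left(R \right)} = 2 i$ ($O{\left(R \right)} = \sqrt{-33 + 29} = \sqrt{-4} = 2 i$)
$c = 2520$ ($c = 985 + 1535 = 2520$)
$\frac{O{\left(-32 \right)} - 3973}{c + 3253} = \frac{2 i - 3973}{2520 + 3253} = \frac{2 i - 3973}{5773} = \left(-3973 + 2 i\right) \frac{1}{5773} = - \frac{3973}{5773} + \frac{2 i}{5773}$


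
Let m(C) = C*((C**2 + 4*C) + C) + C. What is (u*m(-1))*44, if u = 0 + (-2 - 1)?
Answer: -396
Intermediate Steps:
u = -3 (u = 0 - 3 = -3)
m(C) = C + C*(C**2 + 5*C) (m(C) = C*(C**2 + 5*C) + C = C + C*(C**2 + 5*C))
(u*m(-1))*44 = -(-3)*(1 + (-1)**2 + 5*(-1))*44 = -(-3)*(1 + 1 - 5)*44 = -(-3)*(-3)*44 = -3*3*44 = -9*44 = -396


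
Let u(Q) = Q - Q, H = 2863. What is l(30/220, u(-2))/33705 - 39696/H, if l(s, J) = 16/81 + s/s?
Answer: -2211713681/159516135 ≈ -13.865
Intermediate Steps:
u(Q) = 0
l(s, J) = 97/81 (l(s, J) = 16*(1/81) + 1 = 16/81 + 1 = 97/81)
l(30/220, u(-2))/33705 - 39696/H = (97/81)/33705 - 39696/2863 = (97/81)*(1/33705) - 39696*1/2863 = 97/2730105 - 39696/2863 = -2211713681/159516135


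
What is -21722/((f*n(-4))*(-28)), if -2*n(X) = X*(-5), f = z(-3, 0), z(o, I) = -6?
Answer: 10861/840 ≈ 12.930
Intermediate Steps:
f = -6
n(X) = 5*X/2 (n(X) = -X*(-5)/2 = -(-5)*X/2 = 5*X/2)
-21722/((f*n(-4))*(-28)) = -21722/(-15*(-4)*(-28)) = -21722/(-6*(-10)*(-28)) = -21722/(60*(-28)) = -21722/(-1680) = -21722*(-1)/1680 = -1*(-10861/840) = 10861/840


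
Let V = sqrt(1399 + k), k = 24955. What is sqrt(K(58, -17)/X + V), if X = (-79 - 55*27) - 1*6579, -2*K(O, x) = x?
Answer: sqrt(-958 + 917764*sqrt(26354))/958 ≈ 12.741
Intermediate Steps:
K(O, x) = -x/2
X = -8143 (X = (-79 - 1485) - 6579 = -1564 - 6579 = -8143)
V = sqrt(26354) (V = sqrt(1399 + 24955) = sqrt(26354) ≈ 162.34)
sqrt(K(58, -17)/X + V) = sqrt(-1/2*(-17)/(-8143) + sqrt(26354)) = sqrt((17/2)*(-1/8143) + sqrt(26354)) = sqrt(-1/958 + sqrt(26354))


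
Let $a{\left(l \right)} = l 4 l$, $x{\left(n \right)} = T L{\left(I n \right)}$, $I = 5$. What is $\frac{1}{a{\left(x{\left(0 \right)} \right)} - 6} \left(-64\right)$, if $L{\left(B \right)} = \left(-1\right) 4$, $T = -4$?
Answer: $- \frac{32}{509} \approx -0.062868$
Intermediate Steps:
$L{\left(B \right)} = -4$
$x{\left(n \right)} = 16$ ($x{\left(n \right)} = \left(-4\right) \left(-4\right) = 16$)
$a{\left(l \right)} = 4 l^{2}$ ($a{\left(l \right)} = 4 l l = 4 l^{2}$)
$\frac{1}{a{\left(x{\left(0 \right)} \right)} - 6} \left(-64\right) = \frac{1}{4 \cdot 16^{2} - 6} \left(-64\right) = \frac{1}{4 \cdot 256 - 6} \left(-64\right) = \frac{1}{1024 - 6} \left(-64\right) = \frac{1}{1018} \left(-64\right) = - \frac{32}{509}$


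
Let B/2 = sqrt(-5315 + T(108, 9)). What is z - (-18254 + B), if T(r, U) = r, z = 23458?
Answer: 41712 - 2*I*sqrt(5207) ≈ 41712.0 - 144.32*I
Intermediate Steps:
B = 2*I*sqrt(5207) (B = 2*sqrt(-5315 + 108) = 2*sqrt(-5207) = 2*(I*sqrt(5207)) = 2*I*sqrt(5207) ≈ 144.32*I)
z - (-18254 + B) = 23458 - (-18254 + 2*I*sqrt(5207)) = 23458 + (18254 - 2*I*sqrt(5207)) = 41712 - 2*I*sqrt(5207)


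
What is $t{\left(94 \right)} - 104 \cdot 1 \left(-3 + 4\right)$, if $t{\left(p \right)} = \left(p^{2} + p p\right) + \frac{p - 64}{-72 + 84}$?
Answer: $\frac{35141}{2} \approx 17571.0$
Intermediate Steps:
$t{\left(p \right)} = - \frac{16}{3} + 2 p^{2} + \frac{p}{12}$ ($t{\left(p \right)} = \left(p^{2} + p^{2}\right) + \frac{-64 + p}{12} = 2 p^{2} + \left(-64 + p\right) \frac{1}{12} = 2 p^{2} + \left(- \frac{16}{3} + \frac{p}{12}\right) = - \frac{16}{3} + 2 p^{2} + \frac{p}{12}$)
$t{\left(94 \right)} - 104 \cdot 1 \left(-3 + 4\right) = \left(- \frac{16}{3} + 2 \cdot 94^{2} + \frac{1}{12} \cdot 94\right) - 104 \cdot 1 \left(-3 + 4\right) = \left(- \frac{16}{3} + 2 \cdot 8836 + \frac{47}{6}\right) - 104 \cdot 1 \cdot 1 = \left(- \frac{16}{3} + 17672 + \frac{47}{6}\right) - 104 = \frac{35349}{2} - 104 = \frac{35141}{2}$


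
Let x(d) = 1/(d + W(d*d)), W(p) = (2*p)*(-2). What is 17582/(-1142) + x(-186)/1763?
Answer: -2147631718381/139494677610 ≈ -15.396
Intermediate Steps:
W(p) = -4*p
x(d) = 1/(d - 4*d**2) (x(d) = 1/(d - 4*d*d) = 1/(d - 4*d**2))
17582/(-1142) + x(-186)/1763 = 17582/(-1142) - 1/(-186*(-1 + 4*(-186)))/1763 = 17582*(-1/1142) - 1*(-1/186)/(-1 - 744)*(1/1763) = -8791/571 - 1*(-1/186)/(-745)*(1/1763) = -8791/571 - 1*(-1/186)*(-1/745)*(1/1763) = -8791/571 - 1/138570*1/1763 = -8791/571 - 1/244298910 = -2147631718381/139494677610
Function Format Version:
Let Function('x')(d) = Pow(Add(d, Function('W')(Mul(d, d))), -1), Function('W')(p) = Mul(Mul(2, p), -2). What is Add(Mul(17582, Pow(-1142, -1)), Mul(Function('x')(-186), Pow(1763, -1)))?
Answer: Rational(-2147631718381, 139494677610) ≈ -15.396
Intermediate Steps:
Function('W')(p) = Mul(-4, p)
Function('x')(d) = Pow(Add(d, Mul(-4, Pow(d, 2))), -1) (Function('x')(d) = Pow(Add(d, Mul(-4, Mul(d, d))), -1) = Pow(Add(d, Mul(-4, Pow(d, 2))), -1))
Add(Mul(17582, Pow(-1142, -1)), Mul(Function('x')(-186), Pow(1763, -1))) = Add(Mul(17582, Pow(-1142, -1)), Mul(Mul(-1, Pow(-186, -1), Pow(Add(-1, Mul(4, -186)), -1)), Pow(1763, -1))) = Add(Mul(17582, Rational(-1, 1142)), Mul(Mul(-1, Rational(-1, 186), Pow(Add(-1, -744), -1)), Rational(1, 1763))) = Add(Rational(-8791, 571), Mul(Mul(-1, Rational(-1, 186), Pow(-745, -1)), Rational(1, 1763))) = Add(Rational(-8791, 571), Mul(Mul(-1, Rational(-1, 186), Rational(-1, 745)), Rational(1, 1763))) = Add(Rational(-8791, 571), Mul(Rational(-1, 138570), Rational(1, 1763))) = Add(Rational(-8791, 571), Rational(-1, 244298910)) = Rational(-2147631718381, 139494677610)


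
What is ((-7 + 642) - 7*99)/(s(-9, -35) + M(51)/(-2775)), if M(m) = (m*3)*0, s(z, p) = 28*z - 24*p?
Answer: -29/294 ≈ -0.098639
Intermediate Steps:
s(z, p) = -24*p + 28*z
M(m) = 0 (M(m) = (3*m)*0 = 0)
((-7 + 642) - 7*99)/(s(-9, -35) + M(51)/(-2775)) = ((-7 + 642) - 7*99)/((-24*(-35) + 28*(-9)) + 0/(-2775)) = (635 - 693)/((840 - 252) + 0*(-1/2775)) = -58/(588 + 0) = -58/588 = -58*1/588 = -29/294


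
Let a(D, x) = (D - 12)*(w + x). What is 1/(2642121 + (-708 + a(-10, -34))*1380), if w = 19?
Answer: 1/2120481 ≈ 4.7159e-7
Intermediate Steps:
a(D, x) = (-12 + D)*(19 + x) (a(D, x) = (D - 12)*(19 + x) = (-12 + D)*(19 + x))
1/(2642121 + (-708 + a(-10, -34))*1380) = 1/(2642121 + (-708 + (-228 - 12*(-34) + 19*(-10) - 10*(-34)))*1380) = 1/(2642121 + (-708 + (-228 + 408 - 190 + 340))*1380) = 1/(2642121 + (-708 + 330)*1380) = 1/(2642121 - 378*1380) = 1/(2642121 - 521640) = 1/2120481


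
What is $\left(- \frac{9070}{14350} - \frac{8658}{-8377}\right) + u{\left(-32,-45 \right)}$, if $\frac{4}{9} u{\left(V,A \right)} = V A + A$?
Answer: $\frac{150942897389}{48083980} \approx 3139.2$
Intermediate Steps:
$u{\left(V,A \right)} = \frac{9 A}{4} + \frac{9 A V}{4}$ ($u{\left(V,A \right)} = \frac{9 \left(V A + A\right)}{4} = \frac{9 \left(A V + A\right)}{4} = \frac{9 \left(A + A V\right)}{4} = \frac{9 A}{4} + \frac{9 A V}{4}$)
$\left(- \frac{9070}{14350} - \frac{8658}{-8377}\right) + u{\left(-32,-45 \right)} = \left(- \frac{9070}{14350} - \frac{8658}{-8377}\right) + \frac{9}{4} \left(-45\right) \left(1 - 32\right) = \left(\left(-9070\right) \frac{1}{14350} - - \frac{8658}{8377}\right) + \frac{9}{4} \left(-45\right) \left(-31\right) = \left(- \frac{907}{1435} + \frac{8658}{8377}\right) + \frac{12555}{4} = \frac{4826291}{12020995} + \frac{12555}{4} = \frac{150942897389}{48083980}$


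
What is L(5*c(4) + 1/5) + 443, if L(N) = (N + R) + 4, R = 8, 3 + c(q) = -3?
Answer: 2126/5 ≈ 425.20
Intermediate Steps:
c(q) = -6 (c(q) = -3 - 3 = -6)
L(N) = 12 + N (L(N) = (N + 8) + 4 = (8 + N) + 4 = 12 + N)
L(5*c(4) + 1/5) + 443 = (12 + (5*(-6) + 1/5)) + 443 = (12 + (-30 + ⅕)) + 443 = (12 - 149/5) + 443 = -89/5 + 443 = 2126/5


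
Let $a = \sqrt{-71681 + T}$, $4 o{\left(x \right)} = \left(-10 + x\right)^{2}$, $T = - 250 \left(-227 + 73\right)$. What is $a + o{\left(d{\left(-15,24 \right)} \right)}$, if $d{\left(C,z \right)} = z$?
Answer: $49 + i \sqrt{33181} \approx 49.0 + 182.16 i$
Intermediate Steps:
$T = 38500$ ($T = \left(-250\right) \left(-154\right) = 38500$)
$o{\left(x \right)} = \frac{\left(-10 + x\right)^{2}}{4}$
$a = i \sqrt{33181}$ ($a = \sqrt{-71681 + 38500} = \sqrt{-33181} = i \sqrt{33181} \approx 182.16 i$)
$a + o{\left(d{\left(-15,24 \right)} \right)} = i \sqrt{33181} + \frac{\left(-10 + 24\right)^{2}}{4} = i \sqrt{33181} + \frac{14^{2}}{4} = i \sqrt{33181} + \frac{1}{4} \cdot 196 = i \sqrt{33181} + 49 = 49 + i \sqrt{33181}$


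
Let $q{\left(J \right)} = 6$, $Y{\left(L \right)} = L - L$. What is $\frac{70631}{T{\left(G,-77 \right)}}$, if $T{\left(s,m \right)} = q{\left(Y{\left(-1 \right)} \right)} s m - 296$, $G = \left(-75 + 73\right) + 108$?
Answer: $- \frac{70631}{49268} \approx -1.4336$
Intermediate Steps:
$Y{\left(L \right)} = 0$
$G = 106$ ($G = -2 + 108 = 106$)
$T{\left(s,m \right)} = -296 + 6 m s$ ($T{\left(s,m \right)} = 6 s m - 296 = 6 m s - 296 = -296 + 6 m s$)
$\frac{70631}{T{\left(G,-77 \right)}} = \frac{70631}{-296 + 6 \left(-77\right) 106} = \frac{70631}{-296 - 48972} = \frac{70631}{-49268} = 70631 \left(- \frac{1}{49268}\right) = - \frac{70631}{49268}$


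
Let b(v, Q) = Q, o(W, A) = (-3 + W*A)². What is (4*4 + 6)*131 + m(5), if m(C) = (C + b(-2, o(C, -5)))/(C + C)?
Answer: 29609/10 ≈ 2960.9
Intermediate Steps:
o(W, A) = (-3 + A*W)²
m(C) = (C + (-3 - 5*C)²)/(2*C) (m(C) = (C + (-3 - 5*C)²)/(C + C) = (C + (-3 - 5*C)²)/((2*C)) = (C + (-3 - 5*C)²)*(1/(2*C)) = (C + (-3 - 5*C)²)/(2*C))
(4*4 + 6)*131 + m(5) = (4*4 + 6)*131 + (½)*(5 + (3 + 5*5)²)/5 = (16 + 6)*131 + (½)*(⅕)*(5 + (3 + 25)²) = 22*131 + (½)*(⅕)*(5 + 28²) = 2882 + (½)*(⅕)*(5 + 784) = 2882 + (½)*(⅕)*789 = 2882 + 789/10 = 29609/10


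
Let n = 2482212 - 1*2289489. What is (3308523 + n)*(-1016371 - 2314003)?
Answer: -11660458646004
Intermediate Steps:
n = 192723 (n = 2482212 - 2289489 = 192723)
(3308523 + n)*(-1016371 - 2314003) = (3308523 + 192723)*(-1016371 - 2314003) = 3501246*(-3330374) = -11660458646004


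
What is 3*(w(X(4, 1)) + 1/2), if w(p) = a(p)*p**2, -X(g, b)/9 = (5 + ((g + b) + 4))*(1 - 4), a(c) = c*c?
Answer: 122495024739/2 ≈ 6.1248e+10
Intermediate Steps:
a(c) = c**2
X(g, b) = 243 + 27*b + 27*g (X(g, b) = -9*(5 + ((g + b) + 4))*(1 - 4) = -9*(5 + ((b + g) + 4))*(-3) = -9*(5 + (4 + b + g))*(-3) = -9*(9 + b + g)*(-3) = -9*(-27 - 3*b - 3*g) = 243 + 27*b + 27*g)
w(p) = p**4 (w(p) = p**2*p**2 = p**4)
3*(w(X(4, 1)) + 1/2) = 3*((243 + 27*1 + 27*4)**4 + 1/2) = 3*((243 + 27 + 108)**4 + 1/2) = 3*(378**4 + 1/2) = 3*(20415837456 + 1/2) = 3*(40831674913/2) = 122495024739/2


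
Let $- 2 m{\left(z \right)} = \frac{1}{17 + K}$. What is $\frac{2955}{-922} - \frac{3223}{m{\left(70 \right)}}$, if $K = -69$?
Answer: $- \frac{309049979}{922} \approx -3.352 \cdot 10^{5}$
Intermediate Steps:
$m{\left(z \right)} = \frac{1}{104}$ ($m{\left(z \right)} = - \frac{1}{2 \left(17 - 69\right)} = - \frac{1}{2 \left(-52\right)} = \left(- \frac{1}{2}\right) \left(- \frac{1}{52}\right) = \frac{1}{104}$)
$\frac{2955}{-922} - \frac{3223}{m{\left(70 \right)}} = \frac{2955}{-922} - 3223 \frac{1}{\frac{1}{104}} = 2955 \left(- \frac{1}{922}\right) - 335192 = - \frac{2955}{922} - 335192 = - \frac{309049979}{922}$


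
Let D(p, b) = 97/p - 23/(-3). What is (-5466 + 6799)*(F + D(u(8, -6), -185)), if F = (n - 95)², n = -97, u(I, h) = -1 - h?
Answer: 737636878/15 ≈ 4.9176e+7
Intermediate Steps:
D(p, b) = 23/3 + 97/p (D(p, b) = 97/p - 23*(-⅓) = 97/p + 23/3 = 23/3 + 97/p)
F = 36864 (F = (-97 - 95)² = (-192)² = 36864)
(-5466 + 6799)*(F + D(u(8, -6), -185)) = (-5466 + 6799)*(36864 + (23/3 + 97/(-1 - 1*(-6)))) = 1333*(36864 + (23/3 + 97/(-1 + 6))) = 1333*(36864 + (23/3 + 97/5)) = 1333*(36864 + 406/15) = 1333*(553366/15) = 737636878/15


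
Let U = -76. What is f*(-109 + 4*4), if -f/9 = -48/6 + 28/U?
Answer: -133083/19 ≈ -7004.4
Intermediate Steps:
f = 1431/19 (f = -9*(-48/6 + 28/(-76)) = -9*(-48*⅙ + 28*(-1/76)) = -9*(-8 - 7/19) = -9*(-159/19) = 1431/19 ≈ 75.316)
f*(-109 + 4*4) = 1431*(-109 + 4*4)/19 = 1431*(-109 + 16)/19 = (1431/19)*(-93) = -133083/19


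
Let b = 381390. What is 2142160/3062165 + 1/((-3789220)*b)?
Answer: 619157337267813167/885070175746241400 ≈ 0.69956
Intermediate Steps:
2142160/3062165 + 1/((-3789220)*b) = 2142160/3062165 + 1/(-3789220*381390) = 2142160*(1/3062165) - 1/3789220*1/381390 = 428432/612433 - 1/1445170615800 = 619157337267813167/885070175746241400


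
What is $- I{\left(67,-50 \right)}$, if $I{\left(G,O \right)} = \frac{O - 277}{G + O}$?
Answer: $\frac{327}{17} \approx 19.235$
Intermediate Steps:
$I{\left(G,O \right)} = \frac{-277 + O}{G + O}$
$- I{\left(67,-50 \right)} = - \frac{-277 - 50}{67 - 50} = - \frac{-327}{17} = \left(-1\right) \left(- \frac{327}{17}\right) = \frac{327}{17}$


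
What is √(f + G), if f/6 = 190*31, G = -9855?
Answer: √25485 ≈ 159.64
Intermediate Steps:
f = 35340 (f = 6*(190*31) = 6*5890 = 35340)
√(f + G) = √(35340 - 9855) = √25485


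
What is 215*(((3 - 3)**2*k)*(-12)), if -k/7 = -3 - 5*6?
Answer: 0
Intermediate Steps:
k = 231 (k = -7*(-3 - 5*6) = -7*(-3 - 30) = -7*(-33) = 231)
215*(((3 - 3)**2*k)*(-12)) = 215*(((3 - 3)**2*231)*(-12)) = 215*((0**2*231)*(-12)) = 215*((0*231)*(-12)) = 215*(0*(-12)) = 215*0 = 0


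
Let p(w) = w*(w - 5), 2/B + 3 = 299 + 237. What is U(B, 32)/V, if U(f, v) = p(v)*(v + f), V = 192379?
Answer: 14738112/102538007 ≈ 0.14373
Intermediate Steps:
B = 2/533 (B = 2/(-3 + (299 + 237)) = 2/(-3 + 536) = 2/533 ≈ 0.0037523)
p(w) = w*(-5 + w)
U(f, v) = v*(-5 + v)*(f + v) (U(f, v) = (v*(-5 + v))*(v + f) = (v*(-5 + v))*(f + v) = v*(-5 + v)*(f + v))
U(B, 32)/V = (32*(-5 + 32)*(2/533 + 32))/192379 = (32*27*(17058/533))*(1/192379) = (14738112/533)*(1/192379) = 14738112/102538007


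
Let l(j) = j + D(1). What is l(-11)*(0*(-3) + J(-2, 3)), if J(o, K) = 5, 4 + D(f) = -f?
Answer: -80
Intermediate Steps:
D(f) = -4 - f
l(j) = -5 + j (l(j) = j + (-4 - 1*1) = j + (-4 - 1) = j - 5 = -5 + j)
l(-11)*(0*(-3) + J(-2, 3)) = (-5 - 11)*(0*(-3) + 5) = -16*(0 + 5) = -16*5 = -80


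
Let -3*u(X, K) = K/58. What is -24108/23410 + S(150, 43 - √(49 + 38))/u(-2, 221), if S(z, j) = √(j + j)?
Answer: -12054/11705 - 174*√(86 - 2*√87)/221 ≈ -7.4910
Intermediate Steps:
u(X, K) = -K/174 (u(X, K) = -K/(3*58) = -K/174)
S(z, j) = √2*√j (S(z, j) = √(2*j) = √2*√j)
-24108/23410 + S(150, 43 - √(49 + 38))/u(-2, 221) = -24108/23410 + (√2*√(43 - √(49 + 38)))/((-1/174*221)) = -24108*1/23410 + (√2*√(43 - √87))/(-221/174) = -12054/11705 + (√2*√(43 - √87))*(-174/221) = -12054/11705 - 174*√2*√(43 - √87)/221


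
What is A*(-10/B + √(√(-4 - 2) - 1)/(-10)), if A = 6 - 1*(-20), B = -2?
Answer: 130 - 13*√(-1 + I*√6)/5 ≈ 127.64 - 3.5104*I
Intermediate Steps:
A = 26 (A = 6 + 20 = 26)
A*(-10/B + √(√(-4 - 2) - 1)/(-10)) = 26*(-10/(-2) + √(√(-4 - 2) - 1)/(-10)) = 26*(-10*(-½) + √(√(-6) - 1)*(-⅒)) = 26*(5 + √(I*√6 - 1)*(-⅒)) = 26*(5 + √(-1 + I*√6)*(-⅒)) = 26*(5 - √(-1 + I*√6)/10) = 130 - 13*√(-1 + I*√6)/5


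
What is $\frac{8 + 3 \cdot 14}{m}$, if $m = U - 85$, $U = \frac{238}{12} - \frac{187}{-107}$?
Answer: $- \frac{6420}{8143} \approx -0.78841$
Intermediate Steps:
$U = \frac{13855}{642}$ ($U = 238 \cdot \frac{1}{12} - - \frac{187}{107} = \frac{119}{6} + \frac{187}{107} = \frac{13855}{642} \approx 21.581$)
$m = - \frac{40715}{642}$ ($m = \frac{13855}{642} - 85 = - \frac{40715}{642} \approx -63.419$)
$\frac{8 + 3 \cdot 14}{m} = \frac{8 + 3 \cdot 14}{- \frac{40715}{642}} = \left(8 + 42\right) \left(- \frac{642}{40715}\right) = 50 \left(- \frac{642}{40715}\right) = - \frac{6420}{8143}$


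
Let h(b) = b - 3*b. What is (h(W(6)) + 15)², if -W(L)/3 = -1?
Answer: 81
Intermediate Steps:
W(L) = 3 (W(L) = -3*(-1) = 3)
h(b) = -2*b
(h(W(6)) + 15)² = (-2*3 + 15)² = (-6 + 15)² = 9² = 81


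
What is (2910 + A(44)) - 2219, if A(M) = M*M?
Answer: 2627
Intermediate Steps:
A(M) = M²
(2910 + A(44)) - 2219 = (2910 + 44²) - 2219 = (2910 + 1936) - 2219 = 4846 - 2219 = 2627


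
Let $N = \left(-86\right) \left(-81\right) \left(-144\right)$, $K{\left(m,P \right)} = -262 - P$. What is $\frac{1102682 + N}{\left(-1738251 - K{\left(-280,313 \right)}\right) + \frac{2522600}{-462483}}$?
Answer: $- \frac{23026566087}{401824066054} \approx -0.057305$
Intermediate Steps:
$N = -1003104$ ($N = 6966 \left(-144\right) = -1003104$)
$\frac{1102682 + N}{\left(-1738251 - K{\left(-280,313 \right)}\right) + \frac{2522600}{-462483}} = \frac{1102682 - 1003104}{\left(-1738251 - \left(-262 - 313\right)\right) + \frac{2522600}{-462483}} = \frac{99578}{\left(-1738251 - \left(-262 - 313\right)\right) + 2522600 \left(- \frac{1}{462483}\right)} = \frac{99578}{\left(-1738251 - -575\right) - \frac{2522600}{462483}} = \frac{99578}{\left(-1738251 + 575\right) - \frac{2522600}{462483}} = \frac{99578}{-1737676 - \frac{2522600}{462483}} = \frac{99578}{- \frac{803648132108}{462483}} = 99578 \left(- \frac{462483}{803648132108}\right) = - \frac{23026566087}{401824066054}$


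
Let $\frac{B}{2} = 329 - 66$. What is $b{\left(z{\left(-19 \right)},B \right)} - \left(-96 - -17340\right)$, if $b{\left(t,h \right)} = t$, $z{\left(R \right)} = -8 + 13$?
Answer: $-17239$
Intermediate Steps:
$z{\left(R \right)} = 5$
$B = 526$ ($B = 2 \left(329 - 66\right) = 2 \cdot 263 = 526$)
$b{\left(z{\left(-19 \right)},B \right)} - \left(-96 - -17340\right) = 5 - \left(-96 - -17340\right) = 5 - \left(-96 + 17340\right) = 5 - 17244 = -17239$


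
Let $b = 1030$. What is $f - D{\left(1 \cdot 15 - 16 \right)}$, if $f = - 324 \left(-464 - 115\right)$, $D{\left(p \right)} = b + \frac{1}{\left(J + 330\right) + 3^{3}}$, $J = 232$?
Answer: $\frac{109887373}{589} \approx 1.8657 \cdot 10^{5}$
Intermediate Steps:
$D{\left(p \right)} = \frac{606671}{589}$ ($D{\left(p \right)} = 1030 + \frac{1}{\left(232 + 330\right) + 3^{3}} = 1030 + \frac{1}{562 + 27} = 1030 + \frac{1}{589} = \frac{606671}{589}$)
$f = 187596$ ($f = \left(-324\right) \left(-579\right) = 187596$)
$f - D{\left(1 \cdot 15 - 16 \right)} = 187596 - \frac{606671}{589} = \frac{109887373}{589}$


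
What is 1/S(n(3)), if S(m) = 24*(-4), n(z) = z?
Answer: -1/96 ≈ -0.010417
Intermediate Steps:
S(m) = -96
1/S(n(3)) = 1/(-96) = -1/96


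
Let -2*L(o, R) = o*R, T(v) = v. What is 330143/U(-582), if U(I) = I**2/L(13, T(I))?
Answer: 4291859/1164 ≈ 3687.2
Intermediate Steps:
L(o, R) = -R*o/2 (L(o, R) = -o*R/2 = -R*o/2)
U(I) = -2*I/13 (U(I) = I**2/((-1/2*I*13)) = I**2/((-13*I/2)) = I**2*(-2/(13*I)) = -2*I/13)
330143/U(-582) = 330143/((-2/13*(-582))) = 330143/(1164/13) = 330143*(13/1164) = 4291859/1164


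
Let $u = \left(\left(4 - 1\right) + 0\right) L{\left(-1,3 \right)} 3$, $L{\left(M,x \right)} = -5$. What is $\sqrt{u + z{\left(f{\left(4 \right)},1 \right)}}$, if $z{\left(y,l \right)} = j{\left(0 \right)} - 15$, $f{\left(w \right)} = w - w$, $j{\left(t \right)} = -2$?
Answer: $i \sqrt{62} \approx 7.874 i$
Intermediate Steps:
$f{\left(w \right)} = 0$
$z{\left(y,l \right)} = -17$ ($z{\left(y,l \right)} = -2 - 15 = -17$)
$u = -45$ ($u = \left(\left(4 - 1\right) + 0\right) \left(-5\right) 3 = \left(3 + 0\right) \left(-5\right) 3 = 3 \left(-5\right) 3 = \left(-15\right) 3 = -45$)
$\sqrt{u + z{\left(f{\left(4 \right)},1 \right)}} = \sqrt{-45 - 17} = \sqrt{-62} = i \sqrt{62}$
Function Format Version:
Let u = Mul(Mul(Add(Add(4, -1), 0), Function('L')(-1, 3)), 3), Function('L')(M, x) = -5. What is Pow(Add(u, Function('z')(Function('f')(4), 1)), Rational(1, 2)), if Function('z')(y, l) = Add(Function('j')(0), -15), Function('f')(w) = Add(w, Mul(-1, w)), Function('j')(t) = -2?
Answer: Mul(I, Pow(62, Rational(1, 2))) ≈ Mul(7.8740, I)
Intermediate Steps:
Function('f')(w) = 0
Function('z')(y, l) = -17 (Function('z')(y, l) = Add(-2, -15) = -17)
u = -45 (u = Mul(Mul(Add(Add(4, -1), 0), -5), 3) = Mul(Mul(Add(3, 0), -5), 3) = Mul(Mul(3, -5), 3) = Mul(-15, 3) = -45)
Pow(Add(u, Function('z')(Function('f')(4), 1)), Rational(1, 2)) = Pow(Add(-45, -17), Rational(1, 2)) = Pow(-62, Rational(1, 2)) = Mul(I, Pow(62, Rational(1, 2)))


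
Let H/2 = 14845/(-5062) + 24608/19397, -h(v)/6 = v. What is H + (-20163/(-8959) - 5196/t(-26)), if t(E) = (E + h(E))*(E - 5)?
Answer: 356429621112/1681708358785 ≈ 0.21195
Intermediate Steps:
h(v) = -6*v
t(E) = -5*E*(-5 + E) (t(E) = (E - 6*E)*(E - 5) = (-5*E)*(-5 + E) = -5*E*(-5 + E))
H = -163382769/49093807 (H = 2*(14845/(-5062) + 24608/19397) = 2*(14845*(-1/5062) + 24608*(1/19397)) = 2*(-14845/5062 + 24608/19397) = 2*(-163382769/98187614) = -163382769/49093807 ≈ -3.3280)
H + (-20163/(-8959) - 5196/t(-26)) = -163382769/49093807 + (-20163/(-8959) - 5196*(-1/(130*(5 - 1*(-26))))) = -163382769/49093807 + (-20163*(-1/8959) - 5196*(-1/(130*(5 + 26)))) = -163382769/49093807 + (20163/8959 - 5196/(5*(-26)*31)) = -163382769/49093807 + (20163/8959 - 5196/(-4030)) = -163382769/49093807 + (20163/8959 - 5196*(-1/4030)) = -163382769/49093807 + (20163/8959 + 2598/2015) = -163382769/49093807 + 2061417/582335 = 356429621112/1681708358785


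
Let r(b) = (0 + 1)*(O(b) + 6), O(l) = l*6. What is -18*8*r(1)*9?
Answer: -15552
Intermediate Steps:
O(l) = 6*l
r(b) = 6 + 6*b (r(b) = (0 + 1)*(6*b + 6) = 1*(6 + 6*b) = 6 + 6*b)
-18*8*r(1)*9 = -18*8*(6 + 6*1)*9 = -18*8*(6 + 6)*9 = -18*8*12*9 = -1728*9 = -18*864 = -15552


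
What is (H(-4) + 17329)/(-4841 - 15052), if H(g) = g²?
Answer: -17345/19893 ≈ -0.87191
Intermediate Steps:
(H(-4) + 17329)/(-4841 - 15052) = ((-4)² + 17329)/(-4841 - 15052) = (16 + 17329)/(-19893) = 17345*(-1/19893) = -17345/19893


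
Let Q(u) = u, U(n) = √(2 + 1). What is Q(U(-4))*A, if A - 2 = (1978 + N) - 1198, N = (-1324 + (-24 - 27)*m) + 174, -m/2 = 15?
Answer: 1162*√3 ≈ 2012.6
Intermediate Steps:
m = -30 (m = -2*15 = -30)
N = 380 (N = (-1324 + (-24 - 27)*(-30)) + 174 = (-1324 - 51*(-30)) + 174 = (-1324 + 1530) + 174 = 206 + 174 = 380)
U(n) = √3
A = 1162 (A = 2 + ((1978 + 380) - 1198) = 2 + (2358 - 1198) = 2 + 1160 = 1162)
Q(U(-4))*A = √3*1162 = 1162*√3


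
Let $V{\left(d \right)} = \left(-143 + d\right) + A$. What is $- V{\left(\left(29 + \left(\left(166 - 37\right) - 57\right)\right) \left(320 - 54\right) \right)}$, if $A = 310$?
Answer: $-27033$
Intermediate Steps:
$V{\left(d \right)} = 167 + d$ ($V{\left(d \right)} = \left(-143 + d\right) + 310 = 167 + d$)
$- V{\left(\left(29 + \left(\left(166 - 37\right) - 57\right)\right) \left(320 - 54\right) \right)} = - (167 + \left(29 + \left(\left(166 - 37\right) - 57\right)\right) \left(320 - 54\right)) = - (167 + \left(29 + \left(129 - 57\right)\right) 266) = - (167 + \left(29 + 72\right) 266) = - (167 + 101 \cdot 266) = - (167 + 26866) = \left(-1\right) 27033 = -27033$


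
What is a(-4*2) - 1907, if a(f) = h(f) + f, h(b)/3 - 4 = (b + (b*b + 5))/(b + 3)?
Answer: -9698/5 ≈ -1939.6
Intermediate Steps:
h(b) = 12 + 3*(5 + b + b²)/(3 + b) (h(b) = 12 + 3*((b + (b*b + 5))/(b + 3)) = 12 + 3*((b + (b² + 5))/(3 + b)) = 12 + 3*((b + (5 + b²))/(3 + b)) = 12 + 3*((5 + b + b²)/(3 + b)) = 12 + 3*(5 + b + b²)/(3 + b))
a(f) = f + 3*(17 + f² + 5*f)/(3 + f) (a(f) = 3*(17 + f² + 5*f)/(3 + f) + f = f + 3*(17 + f² + 5*f)/(3 + f))
a(-4*2) - 1907 = (51 + 4*(-4*2)² + 18*(-4*2))/(3 - 4*2) - 1907 = (51 + 4*(-8)² + 18*(-8))/(3 - 8) - 1907 = (51 + 4*64 - 144)/(-5) - 1907 = -(51 + 256 - 144)/5 - 1907 = -⅕*163 - 1907 = -163/5 - 1907 = -9698/5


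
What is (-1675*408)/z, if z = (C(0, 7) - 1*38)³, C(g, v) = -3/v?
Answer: 234406200/19465109 ≈ 12.042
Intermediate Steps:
z = -19465109/343 (z = (-3/7 - 1*38)³ = (-3*⅐ - 38)³ = (-3/7 - 38)³ = (-269/7)³ = -19465109/343 ≈ -56750.)
(-1675*408)/z = (-1675*408)/(-19465109/343) = -683400*(-343/19465109) = 234406200/19465109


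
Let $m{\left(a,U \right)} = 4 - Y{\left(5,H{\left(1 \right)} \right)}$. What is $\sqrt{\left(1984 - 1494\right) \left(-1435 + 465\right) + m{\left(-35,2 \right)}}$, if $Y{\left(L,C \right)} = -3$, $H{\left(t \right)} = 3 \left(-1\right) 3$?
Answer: $i \sqrt{475293} \approx 689.42 i$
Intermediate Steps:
$H{\left(t \right)} = -9$ ($H{\left(t \right)} = \left(-3\right) 3 = -9$)
$m{\left(a,U \right)} = 7$ ($m{\left(a,U \right)} = 4 - -3 = 4 + 3 = 7$)
$\sqrt{\left(1984 - 1494\right) \left(-1435 + 465\right) + m{\left(-35,2 \right)}} = \sqrt{\left(1984 - 1494\right) \left(-1435 + 465\right) + 7} = \sqrt{490 \left(-970\right) + 7} = \sqrt{-475300 + 7} = \sqrt{-475293} = i \sqrt{475293}$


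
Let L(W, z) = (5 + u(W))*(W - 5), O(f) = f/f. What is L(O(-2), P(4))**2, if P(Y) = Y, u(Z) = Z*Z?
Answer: 576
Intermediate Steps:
u(Z) = Z**2
O(f) = 1
L(W, z) = (-5 + W)*(5 + W**2) (L(W, z) = (5 + W**2)*(W - 5) = (5 + W**2)*(-5 + W) = (-5 + W)*(5 + W**2))
L(O(-2), P(4))**2 = (-25 + 1**3 - 5*1**2 + 5*1)**2 = (-25 + 1 - 5*1 + 5)**2 = (-25 + 1 - 5 + 5)**2 = (-24)**2 = 576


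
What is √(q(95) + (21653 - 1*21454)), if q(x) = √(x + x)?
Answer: √(199 + √190) ≈ 14.587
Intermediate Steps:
q(x) = √2*√x (q(x) = √(2*x) = √2*√x)
√(q(95) + (21653 - 1*21454)) = √(√2*√95 + (21653 - 1*21454)) = √(√190 + (21653 - 21454)) = √(√190 + 199) = √(199 + √190)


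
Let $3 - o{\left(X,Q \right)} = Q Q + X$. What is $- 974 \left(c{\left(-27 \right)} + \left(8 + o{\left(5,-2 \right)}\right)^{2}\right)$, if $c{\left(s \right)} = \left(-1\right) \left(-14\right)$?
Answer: $-17532$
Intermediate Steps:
$o{\left(X,Q \right)} = 3 - X - Q^{2}$ ($o{\left(X,Q \right)} = 3 - \left(Q Q + X\right) = 3 - \left(Q^{2} + X\right) = 3 - \left(X + Q^{2}\right) = 3 - X - Q^{2}$)
$c{\left(s \right)} = 14$
$- 974 \left(c{\left(-27 \right)} + \left(8 + o{\left(5,-2 \right)}\right)^{2}\right) = - 974 \left(14 + \left(8 - 6\right)^{2}\right) = - 974 \left(14 + 2^{2}\right) = - 974 \left(14 + 4\right) = \left(-974\right) 18 = -17532$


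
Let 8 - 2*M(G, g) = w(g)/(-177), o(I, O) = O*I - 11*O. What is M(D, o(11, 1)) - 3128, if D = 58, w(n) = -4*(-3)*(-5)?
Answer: -184326/59 ≈ -3124.2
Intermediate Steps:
w(n) = -60 (w(n) = 12*(-5) = -60)
o(I, O) = -11*O + I*O (o(I, O) = I*O - 11*O = -11*O + I*O)
M(G, g) = 226/59 (M(G, g) = 4 - (-30)/(-177) = 4 - (-30)*(-1)/177 = 4 - ½*20/59 = 4 - 10/59 = 226/59)
M(D, o(11, 1)) - 3128 = 226/59 - 3128 = -184326/59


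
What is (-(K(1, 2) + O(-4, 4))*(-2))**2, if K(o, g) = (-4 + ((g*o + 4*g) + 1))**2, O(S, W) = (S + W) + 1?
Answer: 10000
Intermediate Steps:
O(S, W) = 1 + S + W
K(o, g) = (-3 + 4*g + g*o)**2 (K(o, g) = (-4 + ((4*g + g*o) + 1))**2 = (-4 + (1 + 4*g + g*o))**2 = (-3 + 4*g + g*o)**2)
(-(K(1, 2) + O(-4, 4))*(-2))**2 = (-((-3 + 4*2 + 2*1)**2 + (1 - 4 + 4))*(-2))**2 = (-((-3 + 8 + 2)**2 + 1)*(-2))**2 = (-(7**2 + 1)*(-2))**2 = (-(49 + 1)*(-2))**2 = (-50*(-2))**2 = (-1*(-100))**2 = 100**2 = 10000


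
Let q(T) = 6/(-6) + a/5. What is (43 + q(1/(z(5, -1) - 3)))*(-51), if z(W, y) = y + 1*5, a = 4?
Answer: -10914/5 ≈ -2182.8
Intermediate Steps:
z(W, y) = 5 + y (z(W, y) = y + 5 = 5 + y)
q(T) = -⅕ (q(T) = 6/(-6) + 4/5 = 6*(-⅙) + 4*(⅕) = -1 + ⅘ = -⅕)
(43 + q(1/(z(5, -1) - 3)))*(-51) = (43 - ⅕)*(-51) = (214/5)*(-51) = -10914/5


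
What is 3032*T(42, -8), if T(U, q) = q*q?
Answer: 194048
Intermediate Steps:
T(U, q) = q**2
3032*T(42, -8) = 3032*(-8)**2 = 3032*64 = 194048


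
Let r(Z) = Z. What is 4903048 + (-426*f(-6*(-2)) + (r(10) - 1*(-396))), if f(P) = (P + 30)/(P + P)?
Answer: 9805417/2 ≈ 4.9027e+6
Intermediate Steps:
f(P) = (30 + P)/(2*P) (f(P) = (30 + P)/((2*P)) = (30 + P)*(1/(2*P)) = (30 + P)/(2*P))
4903048 + (-426*f(-6*(-2)) + (r(10) - 1*(-396))) = 4903048 + (-213*(30 - 6*(-2))/((-6*(-2))) + (10 - 1*(-396))) = 4903048 + (-213*(30 + 12)/12 + (10 + 396)) = 4903048 + (-213*42/12 + 406) = 4903048 + (-426*7/4 + 406) = 4903048 + (-1491/2 + 406) = 4903048 - 679/2 = 9805417/2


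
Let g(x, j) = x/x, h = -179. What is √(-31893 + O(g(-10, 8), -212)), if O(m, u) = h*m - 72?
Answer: 28*I*√41 ≈ 179.29*I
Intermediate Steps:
g(x, j) = 1
O(m, u) = -72 - 179*m (O(m, u) = -179*m - 72 = -72 - 179*m)
√(-31893 + O(g(-10, 8), -212)) = √(-31893 + (-72 - 179*1)) = √(-31893 + (-72 - 179)) = √(-31893 - 251) = √(-32144) = 28*I*√41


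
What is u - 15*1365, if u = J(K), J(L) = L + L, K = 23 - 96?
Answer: -20621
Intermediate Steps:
K = -73
J(L) = 2*L
u = -146 (u = 2*(-73) = -146)
u - 15*1365 = -146 - 15*1365 = -146 - 1*20475 = -146 - 20475 = -20621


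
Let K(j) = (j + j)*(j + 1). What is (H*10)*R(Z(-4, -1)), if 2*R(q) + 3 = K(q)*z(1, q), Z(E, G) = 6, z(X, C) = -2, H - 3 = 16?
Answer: -16245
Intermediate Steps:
H = 19 (H = 3 + 16 = 19)
K(j) = 2*j*(1 + j) (K(j) = (2*j)*(1 + j) = 2*j*(1 + j))
R(q) = -3/2 - 2*q*(1 + q) (R(q) = -3/2 + ((2*q*(1 + q))*(-2))/2 = -3/2 + (-4*q*(1 + q))/2 = -3/2 - 2*q*(1 + q))
(H*10)*R(Z(-4, -1)) = (19*10)*(-3/2 - 2*6*(1 + 6)) = 190*(-3/2 - 2*6*7) = 190*(-3/2 - 84) = 190*(-171/2) = -16245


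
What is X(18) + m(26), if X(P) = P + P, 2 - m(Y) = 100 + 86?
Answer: -148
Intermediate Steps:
m(Y) = -184 (m(Y) = 2 - (100 + 86) = 2 - 1*186 = 2 - 186 = -184)
X(P) = 2*P
X(18) + m(26) = 2*18 - 184 = 36 - 184 = -148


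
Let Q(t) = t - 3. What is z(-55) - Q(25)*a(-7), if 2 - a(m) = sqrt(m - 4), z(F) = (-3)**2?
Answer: -35 + 22*I*sqrt(11) ≈ -35.0 + 72.966*I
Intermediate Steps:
z(F) = 9
a(m) = 2 - sqrt(-4 + m) (a(m) = 2 - sqrt(m - 4) = 2 - sqrt(-4 + m))
Q(t) = -3 + t
z(-55) - Q(25)*a(-7) = 9 - (-3 + 25)*(2 - sqrt(-4 - 7)) = 9 - 22*(2 - sqrt(-11)) = 9 - 22*(2 - I*sqrt(11)) = 9 - (44 - 22*I*sqrt(11)) = 9 + (-44 + 22*I*sqrt(11)) = -35 + 22*I*sqrt(11)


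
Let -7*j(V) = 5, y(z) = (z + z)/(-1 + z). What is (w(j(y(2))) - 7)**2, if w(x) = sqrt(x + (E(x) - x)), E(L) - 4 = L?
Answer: (49 - sqrt(161))**2/49 ≈ 26.909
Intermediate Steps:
E(L) = 4 + L
y(z) = 2*z/(-1 + z) (y(z) = (2*z)/(-1 + z) = 2*z/(-1 + z))
j(V) = -5/7 (j(V) = -1/7*5 = -5/7)
w(x) = sqrt(4 + x) (w(x) = sqrt(x + ((4 + x) - x)) = sqrt(x + 4) = sqrt(4 + x))
(w(j(y(2))) - 7)**2 = (sqrt(4 - 5/7) - 7)**2 = (sqrt(23/7) - 7)**2 = (sqrt(161)/7 - 7)**2 = (-7 + sqrt(161)/7)**2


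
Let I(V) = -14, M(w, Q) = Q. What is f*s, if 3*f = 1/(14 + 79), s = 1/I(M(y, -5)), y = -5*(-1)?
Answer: -1/3906 ≈ -0.00025602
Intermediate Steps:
y = 5
s = -1/14 (s = 1/(-14) = -1/14 ≈ -0.071429)
f = 1/279 (f = 1/(3*(14 + 79)) = (⅓)/93 = (⅓)*(1/93) = 1/279 ≈ 0.0035842)
f*s = (1/279)*(-1/14) = -1/3906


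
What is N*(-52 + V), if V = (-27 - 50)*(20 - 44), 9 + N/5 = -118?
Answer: -1140460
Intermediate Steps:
N = -635 (N = -45 + 5*(-118) = -45 - 590 = -635)
V = 1848 (V = -77*(-24) = 1848)
N*(-52 + V) = -635*(-52 + 1848) = -635*1796 = -1140460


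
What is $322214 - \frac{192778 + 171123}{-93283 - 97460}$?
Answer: $\frac{61460428903}{190743} \approx 3.2222 \cdot 10^{5}$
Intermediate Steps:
$322214 - \frac{192778 + 171123}{-93283 - 97460} = 322214 - \frac{363901}{-93283 - 97460} = 322214 - \frac{363901}{-190743} = 322214 - 363901 \left(- \frac{1}{190743}\right) = 322214 - - \frac{363901}{190743} = 322214 + \frac{363901}{190743} = \frac{61460428903}{190743}$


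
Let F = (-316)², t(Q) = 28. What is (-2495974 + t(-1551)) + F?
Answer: -2396090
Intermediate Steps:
F = 99856
(-2495974 + t(-1551)) + F = (-2495974 + 28) + 99856 = -2495946 + 99856 = -2396090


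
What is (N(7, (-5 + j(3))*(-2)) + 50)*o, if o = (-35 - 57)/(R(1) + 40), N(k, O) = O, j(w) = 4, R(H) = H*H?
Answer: -4784/41 ≈ -116.68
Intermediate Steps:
R(H) = H²
o = -92/41 (o = (-35 - 57)/(1² + 40) = -92/(1 + 40) = -92/41 ≈ -2.2439)
(N(7, (-5 + j(3))*(-2)) + 50)*o = ((-5 + 4)*(-2) + 50)*(-92/41) = (-1*(-2) + 50)*(-92/41) = (2 + 50)*(-92/41) = 52*(-92/41) = -4784/41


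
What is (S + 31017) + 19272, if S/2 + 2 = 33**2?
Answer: 52463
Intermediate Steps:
S = 2174 (S = -4 + 2*33**2 = -4 + 2*1089 = -4 + 2178 = 2174)
(S + 31017) + 19272 = (2174 + 31017) + 19272 = 33191 + 19272 = 52463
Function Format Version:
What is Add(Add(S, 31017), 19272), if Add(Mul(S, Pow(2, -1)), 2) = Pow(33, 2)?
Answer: 52463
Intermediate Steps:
S = 2174 (S = Add(-4, Mul(2, Pow(33, 2))) = Add(-4, Mul(2, 1089)) = Add(-4, 2178) = 2174)
Add(Add(S, 31017), 19272) = Add(Add(2174, 31017), 19272) = Add(33191, 19272) = 52463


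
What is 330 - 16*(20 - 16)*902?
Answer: -57398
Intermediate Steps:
330 - 16*(20 - 16)*902 = 330 - 16*4*902 = 330 - 64*902 = 330 - 57728 = -57398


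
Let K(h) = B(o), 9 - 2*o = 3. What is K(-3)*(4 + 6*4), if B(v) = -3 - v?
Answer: -168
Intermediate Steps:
o = 3 (o = 9/2 - ½*3 = 9/2 - 3/2 = 3)
K(h) = -6 (K(h) = -3 - 1*3 = -3 - 3 = -6)
K(-3)*(4 + 6*4) = -6*(4 + 6*4) = -6*(4 + 24) = -6*28 = -168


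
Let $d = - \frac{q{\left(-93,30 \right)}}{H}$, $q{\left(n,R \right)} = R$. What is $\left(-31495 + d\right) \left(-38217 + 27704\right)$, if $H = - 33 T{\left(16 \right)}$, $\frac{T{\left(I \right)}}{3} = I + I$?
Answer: $\frac{174824409115}{528} \approx 3.3111 \cdot 10^{8}$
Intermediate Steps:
$T{\left(I \right)} = 6 I$ ($T{\left(I \right)} = 3 \left(I + I\right) = 3 \cdot 2 I = 6 I$)
$H = -3168$ ($H = - 33 \cdot 6 \cdot 16 = \left(-33\right) 96 = -3168$)
$d = \frac{5}{528}$ ($d = - \frac{30}{-3168} = - \frac{30 \left(-1\right)}{3168} = \left(-1\right) \left(- \frac{5}{528}\right) = \frac{5}{528} \approx 0.0094697$)
$\left(-31495 + d\right) \left(-38217 + 27704\right) = \left(-31495 + \frac{5}{528}\right) \left(-38217 + 27704\right) = \left(- \frac{16629355}{528}\right) \left(-10513\right) = \frac{174824409115}{528}$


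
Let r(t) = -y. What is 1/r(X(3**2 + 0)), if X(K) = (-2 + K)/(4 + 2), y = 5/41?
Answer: -41/5 ≈ -8.2000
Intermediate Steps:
y = 5/41 (y = 5*(1/41) = 5/41 ≈ 0.12195)
X(K) = -1/3 + K/6 (X(K) = (-2 + K)/6 = (-2 + K)*(1/6) = -1/3 + K/6)
r(t) = -5/41 (r(t) = -1*5/41 = -5/41)
1/r(X(3**2 + 0)) = 1/(-5/41) = -41/5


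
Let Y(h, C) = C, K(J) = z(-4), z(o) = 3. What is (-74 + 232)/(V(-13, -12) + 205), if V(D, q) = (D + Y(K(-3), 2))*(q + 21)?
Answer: 79/53 ≈ 1.4906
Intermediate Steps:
K(J) = 3
V(D, q) = (2 + D)*(21 + q) (V(D, q) = (D + 2)*(q + 21) = (2 + D)*(21 + q))
(-74 + 232)/(V(-13, -12) + 205) = (-74 + 232)/((42 + 2*(-12) + 21*(-13) - 13*(-12)) + 205) = 158/((42 - 24 - 273 + 156) + 205) = 158/(-99 + 205) = 158/106 = 158*(1/106) = 79/53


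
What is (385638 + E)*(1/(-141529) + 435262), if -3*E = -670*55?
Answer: 24512827808219036/141529 ≈ 1.7320e+11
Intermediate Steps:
E = 36850/3 (E = -(-670)*55/3 = -1/3*(-36850) = 36850/3 ≈ 12283.)
(385638 + E)*(1/(-141529) + 435262) = (385638 + 36850/3)*(1/(-141529) + 435262) = 1193764*(-1/141529 + 435262)/3 = (1193764/3)*(61602195597/141529) = 24512827808219036/141529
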